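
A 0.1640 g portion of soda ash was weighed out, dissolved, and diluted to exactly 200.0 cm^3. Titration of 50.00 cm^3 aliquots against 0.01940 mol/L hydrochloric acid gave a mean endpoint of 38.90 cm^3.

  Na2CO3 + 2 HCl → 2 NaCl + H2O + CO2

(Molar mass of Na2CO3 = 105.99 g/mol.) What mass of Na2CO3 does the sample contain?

0.1600 g

n(HCl) per titration = 0.03890 × 0.01940 = 7.547 × 10^-4 mol
From the 1:2 ratio, n(Na2CO3) in each aliquot = 1/2 × 7.547 × 10^-4 = 3.773 × 10^-4 mol
n(Na2CO3) in the whole flask = 3.773 × 10^-4 × 200.0/50.00 = 1.509 × 10^-3 mol
mass of Na2CO3 = 1.509 × 10^-3 × 105.99 = 0.1600 g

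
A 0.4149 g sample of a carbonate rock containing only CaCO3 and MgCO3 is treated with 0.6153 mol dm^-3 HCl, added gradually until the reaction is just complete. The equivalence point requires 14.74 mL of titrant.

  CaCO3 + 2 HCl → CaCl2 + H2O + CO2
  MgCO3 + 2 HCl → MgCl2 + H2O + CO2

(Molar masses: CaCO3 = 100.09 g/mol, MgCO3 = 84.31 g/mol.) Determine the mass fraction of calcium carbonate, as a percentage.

n(HCl) = 0.01474 × 0.6153 = 9.070 × 10^-3 mol
Let x = n(CaCO3), y = n(MgCO3).
Titrant: 2x + 2y = 9.070 × 10^-3;  mass: 100.09x + 84.31y = 0.4149
Solving, x = 2.064 × 10^-3 mol, y = 2.470 × 10^-3 mol
mass of CaCO3 = 2.064 × 10^-3 × 100.09 = 0.2066 g
% CaCO3 = 0.2066 / 0.4149 × 100 = 49.80 %

49.80 %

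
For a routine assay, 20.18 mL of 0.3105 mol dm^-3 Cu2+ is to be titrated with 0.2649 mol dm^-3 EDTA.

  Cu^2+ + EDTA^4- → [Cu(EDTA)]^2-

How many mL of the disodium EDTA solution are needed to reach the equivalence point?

n(Cu2+) = 0.02018 L × 0.3105 mol/L = 6.266 × 10^-3 mol
n(EDTA) = 6.266 × 10^-3 mol (1:1 stoichiometry)
V(EDTA) = 6.266 × 10^-3 mol / 0.2649 mol/L = 0.02365 L = 23.65 mL

23.65 mL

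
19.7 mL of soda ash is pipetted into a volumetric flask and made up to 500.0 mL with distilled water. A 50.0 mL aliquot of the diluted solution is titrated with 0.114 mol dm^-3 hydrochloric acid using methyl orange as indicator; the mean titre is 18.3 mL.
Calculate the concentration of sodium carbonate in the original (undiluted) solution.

Na2CO3 + 2 HCl → 2 NaCl + H2O + CO2
n(HCl) = 0.0183 × 0.114 = 2.09 × 10^-3 mol
From the 1:2 ratio, n(Na2CO3) in the aliquot = 1/2 × 2.09 × 10^-3 = 1.04 × 10^-3 mol
[Na2CO3]_dilute = 1.04 × 10^-3 / 0.0500 = 0.0209 mol/L
Dilution factor = 500.0 / 19.7 = 25.38
[Na2CO3]_stock = 0.0209 × 25.38 = 0.529 mol/L

0.529 mol/L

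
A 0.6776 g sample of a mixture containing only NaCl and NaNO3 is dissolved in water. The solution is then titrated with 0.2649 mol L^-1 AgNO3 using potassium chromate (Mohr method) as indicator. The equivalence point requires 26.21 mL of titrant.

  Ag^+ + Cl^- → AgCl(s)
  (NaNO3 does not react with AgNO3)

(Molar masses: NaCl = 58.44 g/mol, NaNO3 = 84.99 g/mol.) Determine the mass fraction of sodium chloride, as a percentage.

59.88 %

n(AgNO3) = 0.02621 × 0.2649 = 6.943 × 10^-3 mol
Let x = n(NaCl), y = n(NaNO3).
Titrant: 1x = 6.943 × 10^-3;  mass: 58.44x + 84.99y = 0.6776
Solving, x = 6.943 × 10^-3 mol, y = 3.199 × 10^-3 mol
mass of NaCl = 6.943 × 10^-3 × 58.44 = 0.4058 g
% NaCl = 0.4058 / 0.6776 × 100 = 59.88 %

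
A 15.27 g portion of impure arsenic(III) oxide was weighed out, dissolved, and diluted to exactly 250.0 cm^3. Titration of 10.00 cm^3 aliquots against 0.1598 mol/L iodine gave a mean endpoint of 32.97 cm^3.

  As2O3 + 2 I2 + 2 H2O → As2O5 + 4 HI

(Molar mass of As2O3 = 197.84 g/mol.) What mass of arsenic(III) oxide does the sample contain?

n(I2) per titration = 0.03297 × 0.1598 = 5.269 × 10^-3 mol
From the 1:2 ratio, n(As2O3) in each aliquot = 1/2 × 5.269 × 10^-3 = 2.634 × 10^-3 mol
n(As2O3) in the whole flask = 2.634 × 10^-3 × 250.0/10.00 = 0.06586 mol
mass of As2O3 = 0.06586 × 197.84 = 13.03 g

13.03 g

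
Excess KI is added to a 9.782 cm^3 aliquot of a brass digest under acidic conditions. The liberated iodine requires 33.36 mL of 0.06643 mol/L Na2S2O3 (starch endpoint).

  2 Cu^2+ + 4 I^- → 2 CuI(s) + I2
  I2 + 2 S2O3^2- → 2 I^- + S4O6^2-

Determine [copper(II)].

0.2265 mol/L

n(S2O3^2-) = 0.03336 × 0.06643 = 2.216 × 10^-3 mol
n(I2) = n(S2O3^2-)/2 = 1.108 × 10^-3 mol
From the 2:1 ratio, n(Cu2+) in the aliquot = 2/1 × 1.108 × 10^-3 = 2.216 × 10^-3 mol
[Cu2+] = 2.216 × 10^-3 / 0.009782 = 0.2265 mol/L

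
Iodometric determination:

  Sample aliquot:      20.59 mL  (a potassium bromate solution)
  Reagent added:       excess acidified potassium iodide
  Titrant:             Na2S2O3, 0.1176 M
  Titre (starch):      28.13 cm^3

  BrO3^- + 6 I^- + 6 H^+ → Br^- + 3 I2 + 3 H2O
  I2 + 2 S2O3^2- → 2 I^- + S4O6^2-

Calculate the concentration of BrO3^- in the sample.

n(S2O3^2-) = 0.02813 × 0.1176 = 3.308 × 10^-3 mol
n(I2) = n(S2O3^2-)/2 = 1.654 × 10^-3 mol
From the 1:3 ratio, n(BrO3^-) in the aliquot = 1/3 × 1.654 × 10^-3 = 5.513 × 10^-4 mol
[BrO3^-] = 5.513 × 10^-4 / 0.02059 = 0.02678 mol/L

0.02678 M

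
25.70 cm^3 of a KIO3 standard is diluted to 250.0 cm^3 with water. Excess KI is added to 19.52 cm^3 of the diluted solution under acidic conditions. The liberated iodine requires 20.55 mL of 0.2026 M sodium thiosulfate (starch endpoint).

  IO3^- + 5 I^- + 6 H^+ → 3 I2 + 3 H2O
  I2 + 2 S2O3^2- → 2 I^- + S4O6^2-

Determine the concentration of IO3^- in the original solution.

n(S2O3^2-) = 0.02055 × 0.2026 = 4.163 × 10^-3 mol
n(I2) = n(S2O3^2-)/2 = 2.082 × 10^-3 mol
From the 1:3 ratio, n(IO3^-) in the aliquot = 1/3 × 2.082 × 10^-3 = 6.939 × 10^-4 mol
[IO3^-]_dilute = 6.939 × 10^-4 / 0.01952 = 0.03555 mol/L
[IO3^-]_original = 0.03555 × 250.0/25.70 = 0.3458 mol/L

0.3458 M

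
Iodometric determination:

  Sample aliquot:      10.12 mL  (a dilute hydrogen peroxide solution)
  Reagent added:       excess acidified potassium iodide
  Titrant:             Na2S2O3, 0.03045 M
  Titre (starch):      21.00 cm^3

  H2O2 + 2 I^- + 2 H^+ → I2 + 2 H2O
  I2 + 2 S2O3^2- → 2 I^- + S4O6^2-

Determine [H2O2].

0.03159 M

n(S2O3^2-) = 0.02100 × 0.03045 = 6.395 × 10^-4 mol
n(I2) = n(S2O3^2-)/2 = 3.197 × 10^-4 mol
n(H2O2) in the aliquot = 3.197 × 10^-4 mol (1:1 ratio)
[H2O2] = 3.197 × 10^-4 / 0.01012 = 0.03159 mol/L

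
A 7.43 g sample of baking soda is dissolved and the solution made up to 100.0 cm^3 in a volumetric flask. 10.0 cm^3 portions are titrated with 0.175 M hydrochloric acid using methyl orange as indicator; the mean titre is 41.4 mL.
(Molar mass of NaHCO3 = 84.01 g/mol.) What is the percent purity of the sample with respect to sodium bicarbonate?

81.9 %

NaHCO3 + HCl → NaCl + H2O + CO2
n(HCl) per titration = 0.0414 × 0.175 = 7.24 × 10^-3 mol
n(NaHCO3) in each aliquot = 7.24 × 10^-3 mol (1:1 ratio)
n(NaHCO3) in the whole flask = 7.24 × 10^-3 × 100.0/10.0 = 0.0724 mol
mass of NaHCO3 = 0.0724 × 84.01 = 6.09 g
% NaHCO3 = 6.09 / 7.43 × 100 = 81.9 %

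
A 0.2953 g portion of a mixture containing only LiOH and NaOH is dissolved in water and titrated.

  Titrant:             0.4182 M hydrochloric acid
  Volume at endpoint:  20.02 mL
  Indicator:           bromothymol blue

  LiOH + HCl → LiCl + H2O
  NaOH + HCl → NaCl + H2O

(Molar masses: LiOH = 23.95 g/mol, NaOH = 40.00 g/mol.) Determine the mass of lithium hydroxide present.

n(HCl) = 0.02002 × 0.4182 = 8.372 × 10^-3 mol
Let x = n(LiOH), y = n(NaOH).
Titrant: 1x + 1y = 8.372 × 10^-3;  mass: 23.95x + 40.00y = 0.2953
Solving, x = 2.467 × 10^-3 mol, y = 5.905 × 10^-3 mol
mass of LiOH = 2.467 × 10^-3 × 23.95 = 0.05908 g

0.05908 g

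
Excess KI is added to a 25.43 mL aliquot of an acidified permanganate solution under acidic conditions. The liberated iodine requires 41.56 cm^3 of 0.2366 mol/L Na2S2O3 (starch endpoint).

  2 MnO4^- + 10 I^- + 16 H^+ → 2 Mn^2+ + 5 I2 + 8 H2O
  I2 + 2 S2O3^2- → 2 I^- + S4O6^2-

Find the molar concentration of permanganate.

0.07733 mol/L

n(S2O3^2-) = 0.04156 × 0.2366 = 9.833 × 10^-3 mol
n(I2) = n(S2O3^2-)/2 = 4.917 × 10^-3 mol
From the 2:5 ratio, n(MnO4^-) in the aliquot = 2/5 × 4.917 × 10^-3 = 1.967 × 10^-3 mol
[MnO4^-] = 1.967 × 10^-3 / 0.02543 = 0.07733 mol/L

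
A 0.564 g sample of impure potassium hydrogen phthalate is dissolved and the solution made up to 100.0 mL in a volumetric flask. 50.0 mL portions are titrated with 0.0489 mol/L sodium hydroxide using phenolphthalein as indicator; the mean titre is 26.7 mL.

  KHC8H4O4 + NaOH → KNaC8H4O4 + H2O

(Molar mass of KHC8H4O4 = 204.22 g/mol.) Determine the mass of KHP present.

n(NaOH) per titration = 0.0267 × 0.0489 = 1.31 × 10^-3 mol
n(KHC8H4O4) in each aliquot = 1.31 × 10^-3 mol (1:1 ratio)
n(KHC8H4O4) in the whole flask = 1.31 × 10^-3 × 100.0/50.0 = 2.61 × 10^-3 mol
mass of KHC8H4O4 = 2.61 × 10^-3 × 204.22 = 0.533 g

0.533 g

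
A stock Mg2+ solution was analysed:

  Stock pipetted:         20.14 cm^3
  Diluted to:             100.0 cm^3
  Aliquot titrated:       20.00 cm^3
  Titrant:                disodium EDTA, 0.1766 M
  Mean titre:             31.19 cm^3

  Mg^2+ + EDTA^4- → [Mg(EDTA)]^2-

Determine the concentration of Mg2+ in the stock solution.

n(EDTA) = 0.03119 × 0.1766 = 5.508 × 10^-3 mol
n(Mg2+) in the aliquot = 5.508 × 10^-3 mol (1:1 ratio)
[Mg2+]_dilute = 5.508 × 10^-3 / 0.02000 = 0.2754 mol/L
Dilution factor = 100.0 / 20.14 = 4.965
[Mg2+]_stock = 0.2754 × 4.965 = 1.367 mol/L

1.367 M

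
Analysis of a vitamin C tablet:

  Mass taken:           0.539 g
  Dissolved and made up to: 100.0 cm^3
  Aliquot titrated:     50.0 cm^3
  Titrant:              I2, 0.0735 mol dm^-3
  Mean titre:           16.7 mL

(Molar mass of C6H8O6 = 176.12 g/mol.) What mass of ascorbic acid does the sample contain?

0.432 g

C6H8O6 + I2 → C6H6O6 + 2 HI
n(I2) per titration = 0.0167 × 0.0735 = 1.23 × 10^-3 mol
n(C6H8O6) in each aliquot = 1.23 × 10^-3 mol (1:1 ratio)
n(C6H8O6) in the whole flask = 1.23 × 10^-3 × 100.0/50.0 = 2.45 × 10^-3 mol
mass of C6H8O6 = 2.45 × 10^-3 × 176.12 = 0.432 g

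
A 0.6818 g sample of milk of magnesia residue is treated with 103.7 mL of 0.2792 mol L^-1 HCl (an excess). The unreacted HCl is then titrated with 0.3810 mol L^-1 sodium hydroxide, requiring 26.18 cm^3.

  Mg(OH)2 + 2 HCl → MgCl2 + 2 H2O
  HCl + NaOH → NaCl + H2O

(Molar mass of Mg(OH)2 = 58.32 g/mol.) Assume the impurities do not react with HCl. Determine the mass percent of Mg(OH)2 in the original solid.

81.17 %

n(HCl) added = 0.1037 × 0.2792 = 0.02895 mol
n(NaOH) used in back-titration = 0.02618 × 0.3810 = 9.975 × 10^-3 mol
n(HCl) left over = 9.975 × 10^-3 mol (1:1 ratio)
n(HCl) consumed by analyte = 0.02895 − 9.975 × 10^-3 = 0.01898 mol
From the 1:2 ratio, n(Mg(OH)2) = 1/2 × 0.01898 = 9.489 × 10^-3 mol
mass of Mg(OH)2 = 9.489 × 10^-3 × 58.32 = 0.5534 g
% Mg(OH)2 = 0.5534 / 0.6818 × 100 = 81.17 %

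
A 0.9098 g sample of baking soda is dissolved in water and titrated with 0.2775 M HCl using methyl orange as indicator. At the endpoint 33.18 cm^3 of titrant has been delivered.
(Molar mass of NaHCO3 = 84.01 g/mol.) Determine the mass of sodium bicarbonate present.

NaHCO3 + HCl → NaCl + H2O + CO2
n(HCl) = 0.03318 L × 0.2775 mol/L = 9.207 × 10^-3 mol
n(NaHCO3) = 9.207 × 10^-3 mol (1:1 ratio)
mass of NaHCO3 = 9.207 × 10^-3 × 84.01 g/mol = 0.7735 g

0.7735 g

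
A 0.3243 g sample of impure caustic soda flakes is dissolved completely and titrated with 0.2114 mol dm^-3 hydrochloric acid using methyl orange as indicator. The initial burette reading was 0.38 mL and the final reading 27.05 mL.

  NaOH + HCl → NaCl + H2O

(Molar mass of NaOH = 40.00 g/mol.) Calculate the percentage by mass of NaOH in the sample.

n(HCl) = 0.02667 L × 0.2114 mol/L = 5.638 × 10^-3 mol
n(NaOH) = 5.638 × 10^-3 mol (1:1 ratio)
mass of NaOH = 5.638 × 10^-3 × 40.00 g/mol = 0.2255 g
% NaOH = 0.2255 / 0.3243 × 100 = 69.54 %

69.54 %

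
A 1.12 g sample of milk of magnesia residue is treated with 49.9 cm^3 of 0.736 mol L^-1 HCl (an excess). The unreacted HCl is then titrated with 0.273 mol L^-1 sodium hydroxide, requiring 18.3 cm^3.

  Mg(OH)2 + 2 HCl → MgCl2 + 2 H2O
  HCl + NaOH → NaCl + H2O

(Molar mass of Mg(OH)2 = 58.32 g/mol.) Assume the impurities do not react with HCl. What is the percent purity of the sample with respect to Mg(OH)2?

n(HCl) added = 0.0499 × 0.736 = 0.0367 mol
n(NaOH) used in back-titration = 0.0183 × 0.273 = 5.00 × 10^-3 mol
n(HCl) left over = 5.00 × 10^-3 mol (1:1 ratio)
n(HCl) consumed by analyte = 0.0367 − 5.00 × 10^-3 = 0.0317 mol
From the 1:2 ratio, n(Mg(OH)2) = 1/2 × 0.0317 = 0.0159 mol
mass of Mg(OH)2 = 0.0159 × 58.32 = 0.925 g
% Mg(OH)2 = 0.925 / 1.12 × 100 = 82.6 %

82.6 %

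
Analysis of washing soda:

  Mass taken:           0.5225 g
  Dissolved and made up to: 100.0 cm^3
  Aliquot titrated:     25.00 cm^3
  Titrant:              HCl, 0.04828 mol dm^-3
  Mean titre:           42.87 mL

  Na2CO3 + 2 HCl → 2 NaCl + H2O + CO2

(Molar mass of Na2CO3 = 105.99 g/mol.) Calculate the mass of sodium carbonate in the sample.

n(HCl) per titration = 0.04287 × 0.04828 = 2.070 × 10^-3 mol
From the 1:2 ratio, n(Na2CO3) in each aliquot = 1/2 × 2.070 × 10^-3 = 1.035 × 10^-3 mol
n(Na2CO3) in the whole flask = 1.035 × 10^-3 × 100.0/25.00 = 4.140 × 10^-3 mol
mass of Na2CO3 = 4.140 × 10^-3 × 105.99 = 0.4387 g

0.4387 g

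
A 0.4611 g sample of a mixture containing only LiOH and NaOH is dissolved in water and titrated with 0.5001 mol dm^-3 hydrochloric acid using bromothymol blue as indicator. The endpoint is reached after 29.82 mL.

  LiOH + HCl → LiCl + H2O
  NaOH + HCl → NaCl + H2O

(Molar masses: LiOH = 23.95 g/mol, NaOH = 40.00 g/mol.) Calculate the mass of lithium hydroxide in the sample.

0.2021 g

n(HCl) = 0.02982 × 0.5001 = 0.01491 mol
Let x = n(LiOH), y = n(NaOH).
Titrant: 1x + 1y = 0.01491;  mass: 23.95x + 40.00y = 0.4611
Solving, x = 8.437 × 10^-3 mol, y = 6.476 × 10^-3 mol
mass of LiOH = 8.437 × 10^-3 × 23.95 = 0.2021 g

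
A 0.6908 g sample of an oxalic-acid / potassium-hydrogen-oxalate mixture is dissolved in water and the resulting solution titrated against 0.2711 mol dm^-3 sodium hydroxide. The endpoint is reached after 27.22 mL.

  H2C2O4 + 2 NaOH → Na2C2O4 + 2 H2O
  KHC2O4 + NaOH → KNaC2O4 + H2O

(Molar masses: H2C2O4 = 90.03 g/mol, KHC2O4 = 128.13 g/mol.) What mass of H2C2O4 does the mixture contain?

n(NaOH) = 0.02722 × 0.2711 = 7.379 × 10^-3 mol
Let x = n(H2C2O4), y = n(KHC2O4).
Titrant: 2x + 1y = 7.379 × 10^-3;  mass: 90.03x + 128.13y = 0.6908
Solving, x = 1.532 × 10^-3 mol, y = 4.315 × 10^-3 mol
mass of H2C2O4 = 1.532 × 10^-3 × 90.03 = 0.1380 g

0.1380 g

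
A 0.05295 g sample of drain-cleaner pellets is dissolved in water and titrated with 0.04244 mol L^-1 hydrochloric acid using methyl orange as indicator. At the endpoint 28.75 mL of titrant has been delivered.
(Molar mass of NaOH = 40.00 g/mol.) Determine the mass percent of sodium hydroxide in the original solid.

92.17 %

NaOH + HCl → NaCl + H2O
n(HCl) = 0.02875 L × 0.04244 mol/L = 1.220 × 10^-3 mol
n(NaOH) = 1.220 × 10^-3 mol (1:1 ratio)
mass of NaOH = 1.220 × 10^-3 × 40.00 g/mol = 0.04881 g
% NaOH = 0.04881 / 0.05295 × 100 = 92.17 %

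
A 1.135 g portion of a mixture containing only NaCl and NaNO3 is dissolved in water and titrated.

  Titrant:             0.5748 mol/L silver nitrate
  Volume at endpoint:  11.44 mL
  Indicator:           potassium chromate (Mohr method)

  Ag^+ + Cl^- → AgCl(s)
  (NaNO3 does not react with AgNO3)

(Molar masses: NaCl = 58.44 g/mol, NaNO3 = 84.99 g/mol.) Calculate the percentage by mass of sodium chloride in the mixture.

n(AgNO3) = 0.01144 × 0.5748 = 6.576 × 10^-3 mol
Let x = n(NaCl), y = n(NaNO3).
Titrant: 1x = 6.576 × 10^-3;  mass: 58.44x + 84.99y = 1.135
Solving, x = 6.576 × 10^-3 mol, y = 8.833 × 10^-3 mol
mass of NaCl = 6.576 × 10^-3 × 58.44 = 0.3843 g
% NaCl = 0.3843 / 1.135 × 100 = 33.86 %

33.86 %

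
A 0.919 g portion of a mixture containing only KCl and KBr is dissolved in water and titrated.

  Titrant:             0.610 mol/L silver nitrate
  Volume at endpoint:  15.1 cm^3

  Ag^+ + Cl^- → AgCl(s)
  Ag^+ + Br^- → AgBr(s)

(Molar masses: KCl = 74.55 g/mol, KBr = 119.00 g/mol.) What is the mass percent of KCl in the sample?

32.3 %

n(AgNO3) = 0.0151 × 0.610 = 9.21 × 10^-3 mol
Let x = n(KCl), y = n(KBr).
Titrant: 1x + 1y = 9.21 × 10^-3;  mass: 74.55x + 119.00y = 0.919
Solving, x = 3.98 × 10^-3 mol, y = 5.23 × 10^-3 mol
mass of KCl = 3.98 × 10^-3 × 74.55 = 0.297 g
% KCl = 0.297 / 0.919 × 100 = 32.3 %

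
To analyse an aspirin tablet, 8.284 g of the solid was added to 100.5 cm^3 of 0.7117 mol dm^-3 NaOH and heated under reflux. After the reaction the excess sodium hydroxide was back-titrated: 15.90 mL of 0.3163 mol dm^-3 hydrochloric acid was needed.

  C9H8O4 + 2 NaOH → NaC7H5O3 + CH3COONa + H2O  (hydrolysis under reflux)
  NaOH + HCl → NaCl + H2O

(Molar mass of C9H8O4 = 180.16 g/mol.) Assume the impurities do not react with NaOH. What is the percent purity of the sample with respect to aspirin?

72.31 %

n(NaOH) added = 0.1005 × 0.7117 = 0.07153 mol
n(HCl) used in back-titration = 0.01590 × 0.3163 = 5.029 × 10^-3 mol
n(NaOH) left over = 5.029 × 10^-3 mol (1:1 ratio)
n(NaOH) consumed by analyte = 0.07153 − 5.029 × 10^-3 = 0.06650 mol
From the 1:2 ratio, n(C9H8O4) = 1/2 × 0.06650 = 0.03325 mol
mass of C9H8O4 = 0.03325 × 180.16 = 5.990 g
% C9H8O4 = 5.990 / 8.284 × 100 = 72.31 %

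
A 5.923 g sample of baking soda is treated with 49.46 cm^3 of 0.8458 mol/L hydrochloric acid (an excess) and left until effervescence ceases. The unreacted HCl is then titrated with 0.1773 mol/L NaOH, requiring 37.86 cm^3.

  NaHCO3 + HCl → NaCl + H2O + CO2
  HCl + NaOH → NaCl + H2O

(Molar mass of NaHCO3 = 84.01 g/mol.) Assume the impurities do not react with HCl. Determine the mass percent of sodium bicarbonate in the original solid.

n(HCl) added = 0.04946 × 0.8458 = 0.04183 mol
n(NaOH) used in back-titration = 0.03786 × 0.1773 = 6.713 × 10^-3 mol
n(HCl) left over = 6.713 × 10^-3 mol (1:1 ratio)
n(HCl) consumed by analyte = 0.04183 − 6.713 × 10^-3 = 0.03512 mol
n(NaHCO3) = 0.03512 mol (1:1 ratio)
mass of NaHCO3 = 0.03512 × 84.01 = 2.950 g
% NaHCO3 = 2.950 / 5.923 × 100 = 49.81 %

49.81 %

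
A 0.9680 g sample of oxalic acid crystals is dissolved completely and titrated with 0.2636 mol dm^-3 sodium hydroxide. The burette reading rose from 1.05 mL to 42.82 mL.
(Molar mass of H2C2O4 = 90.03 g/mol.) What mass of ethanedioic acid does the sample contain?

0.4956 g

H2C2O4 + 2 NaOH → Na2C2O4 + 2 H2O
n(NaOH) = 0.04177 L × 0.2636 mol/L = 0.01101 mol
From the 1:2 ratio, n(H2C2O4) = 1/2 × 0.01101 = 5.505 × 10^-3 mol
mass of H2C2O4 = 5.505 × 10^-3 × 90.03 g/mol = 0.4956 g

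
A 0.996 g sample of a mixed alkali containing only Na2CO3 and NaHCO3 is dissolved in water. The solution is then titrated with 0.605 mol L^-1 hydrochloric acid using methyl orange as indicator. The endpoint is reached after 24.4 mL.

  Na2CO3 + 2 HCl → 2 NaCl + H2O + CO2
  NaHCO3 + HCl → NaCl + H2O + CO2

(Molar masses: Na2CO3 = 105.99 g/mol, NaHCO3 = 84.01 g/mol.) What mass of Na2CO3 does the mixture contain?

n(HCl) = 0.0244 × 0.605 = 0.0148 mol
Let x = n(Na2CO3), y = n(NaHCO3).
Titrant: 2x + 1y = 0.0148;  mass: 105.99x + 84.01y = 0.996
Solving, x = 3.94 × 10^-3 mol, y = 6.89 × 10^-3 mol
mass of Na2CO3 = 3.94 × 10^-3 × 105.99 = 0.417 g

0.417 g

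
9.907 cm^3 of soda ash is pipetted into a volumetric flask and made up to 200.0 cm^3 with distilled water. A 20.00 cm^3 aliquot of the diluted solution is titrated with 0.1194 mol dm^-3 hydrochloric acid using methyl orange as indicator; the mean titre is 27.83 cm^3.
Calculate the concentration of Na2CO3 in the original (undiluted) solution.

Na2CO3 + 2 HCl → 2 NaCl + H2O + CO2
n(HCl) = 0.02783 × 0.1194 = 3.323 × 10^-3 mol
From the 1:2 ratio, n(Na2CO3) in the aliquot = 1/2 × 3.323 × 10^-3 = 1.661 × 10^-3 mol
[Na2CO3]_dilute = 1.661 × 10^-3 / 0.02000 = 0.08307 mol/L
Dilution factor = 200.0 / 9.907 = 20.19
[Na2CO3]_stock = 0.08307 × 20.19 = 1.677 mol/L

1.677 mol/L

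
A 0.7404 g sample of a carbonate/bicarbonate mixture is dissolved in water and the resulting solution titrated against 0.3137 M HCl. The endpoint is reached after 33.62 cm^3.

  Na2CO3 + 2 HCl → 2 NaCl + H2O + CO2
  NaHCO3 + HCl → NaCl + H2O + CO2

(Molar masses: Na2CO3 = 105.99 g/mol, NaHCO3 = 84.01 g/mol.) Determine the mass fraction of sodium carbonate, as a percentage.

33.61 %

n(HCl) = 0.03362 × 0.3137 = 0.01055 mol
Let x = n(Na2CO3), y = n(NaHCO3).
Titrant: 2x + 1y = 0.01055;  mass: 105.99x + 84.01y = 0.7404
Solving, x = 2.348 × 10^-3 mol, y = 5.851 × 10^-3 mol
mass of Na2CO3 = 2.348 × 10^-3 × 105.99 = 0.2488 g
% Na2CO3 = 0.2488 / 0.7404 × 100 = 33.61 %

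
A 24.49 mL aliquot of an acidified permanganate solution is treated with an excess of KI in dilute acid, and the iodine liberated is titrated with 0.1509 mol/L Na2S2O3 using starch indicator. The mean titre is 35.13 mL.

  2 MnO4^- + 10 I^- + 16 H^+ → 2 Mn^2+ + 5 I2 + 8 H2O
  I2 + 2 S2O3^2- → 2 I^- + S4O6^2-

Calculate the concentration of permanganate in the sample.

0.04329 mol/L

n(S2O3^2-) = 0.03513 × 0.1509 = 5.301 × 10^-3 mol
n(I2) = n(S2O3^2-)/2 = 2.651 × 10^-3 mol
From the 2:5 ratio, n(MnO4^-) in the aliquot = 2/5 × 2.651 × 10^-3 = 1.060 × 10^-3 mol
[MnO4^-] = 1.060 × 10^-3 / 0.02449 = 0.04329 mol/L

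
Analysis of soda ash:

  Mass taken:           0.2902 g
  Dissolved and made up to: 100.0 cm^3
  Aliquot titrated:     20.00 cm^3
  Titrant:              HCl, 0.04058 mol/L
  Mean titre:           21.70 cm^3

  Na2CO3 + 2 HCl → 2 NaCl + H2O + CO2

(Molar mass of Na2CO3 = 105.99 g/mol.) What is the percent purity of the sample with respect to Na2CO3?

n(HCl) per titration = 0.02170 × 0.04058 = 8.806 × 10^-4 mol
From the 1:2 ratio, n(Na2CO3) in each aliquot = 1/2 × 8.806 × 10^-4 = 4.403 × 10^-4 mol
n(Na2CO3) in the whole flask = 4.403 × 10^-4 × 100.0/20.00 = 2.201 × 10^-3 mol
mass of Na2CO3 = 2.201 × 10^-3 × 105.99 = 0.2333 g
% Na2CO3 = 0.2333 / 0.2902 × 100 = 80.40 %

80.40 %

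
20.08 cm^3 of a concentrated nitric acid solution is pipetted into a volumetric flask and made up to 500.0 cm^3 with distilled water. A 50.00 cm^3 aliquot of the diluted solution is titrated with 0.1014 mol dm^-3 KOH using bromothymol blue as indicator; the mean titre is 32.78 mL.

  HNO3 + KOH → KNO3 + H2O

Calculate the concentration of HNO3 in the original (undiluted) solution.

n(KOH) = 0.03278 × 0.1014 = 3.324 × 10^-3 mol
n(HNO3) in the aliquot = 3.324 × 10^-3 mol (1:1 ratio)
[HNO3]_dilute = 3.324 × 10^-3 / 0.05000 = 0.06648 mol/L
Dilution factor = 500.0 / 20.08 = 24.90
[HNO3]_stock = 0.06648 × 24.90 = 1.655 mol/L

1.655 mol/L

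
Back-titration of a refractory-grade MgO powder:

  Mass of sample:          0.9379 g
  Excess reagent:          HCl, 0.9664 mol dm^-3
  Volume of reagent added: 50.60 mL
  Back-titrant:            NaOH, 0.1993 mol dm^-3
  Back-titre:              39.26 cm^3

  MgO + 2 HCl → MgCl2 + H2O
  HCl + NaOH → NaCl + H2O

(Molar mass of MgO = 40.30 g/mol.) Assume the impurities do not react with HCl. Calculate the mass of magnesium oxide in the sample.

0.8277 g

n(HCl) added = 0.05060 × 0.9664 = 0.04890 mol
n(NaOH) used in back-titration = 0.03926 × 0.1993 = 7.825 × 10^-3 mol
n(HCl) left over = 7.825 × 10^-3 mol (1:1 ratio)
n(HCl) consumed by analyte = 0.04890 − 7.825 × 10^-3 = 0.04108 mol
From the 1:2 ratio, n(MgO) = 1/2 × 0.04108 = 0.02054 mol
mass of MgO = 0.02054 × 40.30 = 0.8277 g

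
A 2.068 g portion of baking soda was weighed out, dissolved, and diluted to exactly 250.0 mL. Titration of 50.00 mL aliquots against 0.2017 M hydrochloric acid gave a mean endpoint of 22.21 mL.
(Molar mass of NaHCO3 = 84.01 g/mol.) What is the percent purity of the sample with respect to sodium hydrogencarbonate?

NaHCO3 + HCl → NaCl + H2O + CO2
n(HCl) per titration = 0.02221 × 0.2017 = 4.480 × 10^-3 mol
n(NaHCO3) in each aliquot = 4.480 × 10^-3 mol (1:1 ratio)
n(NaHCO3) in the whole flask = 4.480 × 10^-3 × 250.0/50.00 = 0.02240 mol
mass of NaHCO3 = 0.02240 × 84.01 = 1.882 g
% NaHCO3 = 1.882 / 2.068 × 100 = 90.99 %

90.99 %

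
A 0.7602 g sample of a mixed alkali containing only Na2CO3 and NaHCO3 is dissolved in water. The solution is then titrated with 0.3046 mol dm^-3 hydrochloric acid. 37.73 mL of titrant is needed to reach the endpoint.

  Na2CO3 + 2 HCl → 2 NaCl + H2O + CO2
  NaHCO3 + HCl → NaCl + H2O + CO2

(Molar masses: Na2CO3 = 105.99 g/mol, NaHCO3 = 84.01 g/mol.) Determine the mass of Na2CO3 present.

0.3508 g

n(HCl) = 0.03773 × 0.3046 = 0.01149 mol
Let x = n(Na2CO3), y = n(NaHCO3).
Titrant: 2x + 1y = 0.01149;  mass: 105.99x + 84.01y = 0.7602
Solving, x = 3.310 × 10^-3 mol, y = 4.874 × 10^-3 mol
mass of Na2CO3 = 3.310 × 10^-3 × 105.99 = 0.3508 g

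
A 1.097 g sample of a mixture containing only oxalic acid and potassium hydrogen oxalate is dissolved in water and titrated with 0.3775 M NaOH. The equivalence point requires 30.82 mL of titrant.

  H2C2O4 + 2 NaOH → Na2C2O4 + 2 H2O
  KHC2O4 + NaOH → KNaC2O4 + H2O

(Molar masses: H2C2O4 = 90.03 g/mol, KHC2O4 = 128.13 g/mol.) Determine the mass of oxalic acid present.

0.2132 g

n(NaOH) = 0.03082 × 0.3775 = 0.01163 mol
Let x = n(H2C2O4), y = n(KHC2O4).
Titrant: 2x + 1y = 0.01163;  mass: 90.03x + 128.13y = 1.097
Solving, x = 2.369 × 10^-3 mol, y = 6.897 × 10^-3 mol
mass of H2C2O4 = 2.369 × 10^-3 × 90.03 = 0.2132 g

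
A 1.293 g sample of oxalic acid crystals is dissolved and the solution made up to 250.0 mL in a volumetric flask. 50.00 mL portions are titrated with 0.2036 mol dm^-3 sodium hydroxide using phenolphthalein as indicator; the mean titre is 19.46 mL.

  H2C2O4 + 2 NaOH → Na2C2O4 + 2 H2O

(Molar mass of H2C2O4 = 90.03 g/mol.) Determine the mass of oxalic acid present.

n(NaOH) per titration = 0.01946 × 0.2036 = 3.962 × 10^-3 mol
From the 1:2 ratio, n(H2C2O4) in each aliquot = 1/2 × 3.962 × 10^-3 = 1.981 × 10^-3 mol
n(H2C2O4) in the whole flask = 1.981 × 10^-3 × 250.0/50.00 = 9.905 × 10^-3 mol
mass of H2C2O4 = 9.905 × 10^-3 × 90.03 = 0.8918 g

0.8918 g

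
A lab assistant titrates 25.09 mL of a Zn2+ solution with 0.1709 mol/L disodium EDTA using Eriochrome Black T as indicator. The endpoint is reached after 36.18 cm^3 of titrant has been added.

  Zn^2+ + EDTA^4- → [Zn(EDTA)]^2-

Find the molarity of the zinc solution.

n(EDTA) = 0.03618 L × 0.1709 mol/L = 6.183 × 10^-3 mol
n(Zn2+) = 6.183 × 10^-3 mol (1:1 mole ratio)
[Zn2+] = 6.183 × 10^-3 mol / 0.02509 L = 0.2464 mol/L

0.2464 mol/L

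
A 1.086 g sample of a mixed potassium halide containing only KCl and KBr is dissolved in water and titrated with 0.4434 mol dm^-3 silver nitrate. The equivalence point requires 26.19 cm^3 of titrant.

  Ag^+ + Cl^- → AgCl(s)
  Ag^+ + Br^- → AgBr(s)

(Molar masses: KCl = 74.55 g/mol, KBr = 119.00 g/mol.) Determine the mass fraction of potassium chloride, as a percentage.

45.70 %

n(AgNO3) = 0.02619 × 0.4434 = 0.01161 mol
Let x = n(KCl), y = n(KBr).
Titrant: 1x + 1y = 0.01161;  mass: 74.55x + 119.00y = 1.086
Solving, x = 6.657 × 10^-3 mol, y = 4.956 × 10^-3 mol
mass of KCl = 6.657 × 10^-3 × 74.55 = 0.4963 g
% KCl = 0.4963 / 1.086 × 100 = 45.70 %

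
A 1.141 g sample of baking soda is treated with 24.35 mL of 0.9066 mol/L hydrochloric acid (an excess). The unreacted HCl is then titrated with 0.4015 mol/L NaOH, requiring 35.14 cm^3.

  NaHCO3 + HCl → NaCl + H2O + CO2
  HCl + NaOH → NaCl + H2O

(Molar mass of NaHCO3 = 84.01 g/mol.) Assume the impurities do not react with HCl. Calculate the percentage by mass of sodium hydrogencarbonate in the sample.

n(HCl) added = 0.02435 × 0.9066 = 0.02208 mol
n(NaOH) used in back-titration = 0.03514 × 0.4015 = 0.01411 mol
n(HCl) left over = 0.01411 mol (1:1 ratio)
n(HCl) consumed by analyte = 0.02208 − 0.01411 = 7.967 × 10^-3 mol
n(NaHCO3) = 7.967 × 10^-3 mol (1:1 ratio)
mass of NaHCO3 = 7.967 × 10^-3 × 84.01 = 0.6693 g
% NaHCO3 = 0.6693 / 1.141 × 100 = 58.66 %

58.66 %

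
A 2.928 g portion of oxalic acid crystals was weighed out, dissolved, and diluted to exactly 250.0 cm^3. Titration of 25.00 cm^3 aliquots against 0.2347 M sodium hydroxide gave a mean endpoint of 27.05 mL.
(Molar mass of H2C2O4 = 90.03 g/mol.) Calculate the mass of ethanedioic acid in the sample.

H2C2O4 + 2 NaOH → Na2C2O4 + 2 H2O
n(NaOH) per titration = 0.02705 × 0.2347 = 6.349 × 10^-3 mol
From the 1:2 ratio, n(H2C2O4) in each aliquot = 1/2 × 6.349 × 10^-3 = 3.174 × 10^-3 mol
n(H2C2O4) in the whole flask = 3.174 × 10^-3 × 250.0/25.00 = 0.03174 mol
mass of H2C2O4 = 0.03174 × 90.03 = 2.858 g

2.858 g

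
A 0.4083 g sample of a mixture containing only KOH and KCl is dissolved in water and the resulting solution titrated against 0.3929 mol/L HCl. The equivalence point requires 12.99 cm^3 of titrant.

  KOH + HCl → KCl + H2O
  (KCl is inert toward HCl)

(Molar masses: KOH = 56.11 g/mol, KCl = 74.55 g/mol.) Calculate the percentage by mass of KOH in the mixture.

70.14 %

n(HCl) = 0.01299 × 0.3929 = 5.104 × 10^-3 mol
Let x = n(KOH), y = n(KCl).
Titrant: 1x = 5.104 × 10^-3;  mass: 56.11x + 74.55y = 0.4083
Solving, x = 5.104 × 10^-3 mol, y = 1.636 × 10^-3 mol
mass of KOH = 5.104 × 10^-3 × 56.11 = 0.2864 g
% KOH = 0.2864 / 0.4083 × 100 = 70.14 %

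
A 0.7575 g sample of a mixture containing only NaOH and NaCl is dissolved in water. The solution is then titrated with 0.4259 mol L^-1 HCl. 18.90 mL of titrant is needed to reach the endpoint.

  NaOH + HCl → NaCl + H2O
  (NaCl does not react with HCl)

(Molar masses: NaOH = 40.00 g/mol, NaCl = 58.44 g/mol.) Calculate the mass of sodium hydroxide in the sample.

0.3220 g

n(HCl) = 0.01890 × 0.4259 = 8.050 × 10^-3 mol
Let x = n(NaOH), y = n(NaCl).
Titrant: 1x = 8.050 × 10^-3;  mass: 40.00x + 58.44y = 0.7575
Solving, x = 8.050 × 10^-3 mol, y = 7.452 × 10^-3 mol
mass of NaOH = 8.050 × 10^-3 × 40.00 = 0.3220 g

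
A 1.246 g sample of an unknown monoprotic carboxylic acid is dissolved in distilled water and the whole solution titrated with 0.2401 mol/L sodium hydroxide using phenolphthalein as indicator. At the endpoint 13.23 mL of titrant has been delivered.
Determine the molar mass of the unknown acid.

n(NaOH) = 0.01323 L × 0.2401 mol/L = 3.177 × 10^-3 mol
n(HA) = 3.177 × 10^-3 mol (1:1 ratio)
M = m / n = 1.246 g / 3.177 × 10^-3 mol = 392.3 g/mol

392.3 g/mol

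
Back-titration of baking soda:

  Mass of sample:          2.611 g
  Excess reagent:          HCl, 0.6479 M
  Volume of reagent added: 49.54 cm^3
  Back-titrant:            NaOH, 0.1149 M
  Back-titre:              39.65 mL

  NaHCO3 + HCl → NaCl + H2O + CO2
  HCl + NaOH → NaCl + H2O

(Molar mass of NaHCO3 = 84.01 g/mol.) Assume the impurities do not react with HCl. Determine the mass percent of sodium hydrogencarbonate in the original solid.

n(HCl) added = 0.04954 × 0.6479 = 0.03210 mol
n(NaOH) used in back-titration = 0.03965 × 0.1149 = 4.556 × 10^-3 mol
n(HCl) left over = 4.556 × 10^-3 mol (1:1 ratio)
n(HCl) consumed by analyte = 0.03210 − 4.556 × 10^-3 = 0.02754 mol
n(NaHCO3) = 0.02754 mol (1:1 ratio)
mass of NaHCO3 = 0.02754 × 84.01 = 2.314 g
% NaHCO3 = 2.314 / 2.611 × 100 = 88.61 %

88.61 %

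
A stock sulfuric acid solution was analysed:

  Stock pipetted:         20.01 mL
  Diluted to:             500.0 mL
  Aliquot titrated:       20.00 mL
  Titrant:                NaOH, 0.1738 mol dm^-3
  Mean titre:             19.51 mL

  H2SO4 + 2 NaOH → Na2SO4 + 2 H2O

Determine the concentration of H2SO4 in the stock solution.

2.118 mol/L

n(NaOH) = 0.01951 × 0.1738 = 3.391 × 10^-3 mol
From the 1:2 ratio, n(H2SO4) in the aliquot = 1/2 × 3.391 × 10^-3 = 1.695 × 10^-3 mol
[H2SO4]_dilute = 1.695 × 10^-3 / 0.02000 = 0.08477 mol/L
Dilution factor = 500.0 / 20.01 = 24.99
[H2SO4]_stock = 0.08477 × 24.99 = 2.118 mol/L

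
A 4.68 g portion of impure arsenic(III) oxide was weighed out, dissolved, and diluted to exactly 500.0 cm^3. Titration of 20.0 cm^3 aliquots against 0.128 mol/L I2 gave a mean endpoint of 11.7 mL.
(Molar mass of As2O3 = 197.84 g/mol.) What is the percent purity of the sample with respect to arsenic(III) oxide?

79.1 %

As2O3 + 2 I2 + 2 H2O → As2O5 + 4 HI
n(I2) per titration = 0.0117 × 0.128 = 1.50 × 10^-3 mol
From the 1:2 ratio, n(As2O3) in each aliquot = 1/2 × 1.50 × 10^-3 = 7.49 × 10^-4 mol
n(As2O3) in the whole flask = 7.49 × 10^-4 × 500.0/20.0 = 0.0187 mol
mass of As2O3 = 0.0187 × 197.84 = 3.70 g
% As2O3 = 3.70 / 4.68 × 100 = 79.1 %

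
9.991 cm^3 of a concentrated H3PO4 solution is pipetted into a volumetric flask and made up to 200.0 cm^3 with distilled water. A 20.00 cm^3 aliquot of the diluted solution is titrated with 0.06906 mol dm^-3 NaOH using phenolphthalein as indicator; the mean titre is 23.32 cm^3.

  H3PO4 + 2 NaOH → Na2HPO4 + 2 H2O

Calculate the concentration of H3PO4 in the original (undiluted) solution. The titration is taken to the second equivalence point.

0.8060 mol/L

n(NaOH) = 0.02332 × 0.06906 = 1.610 × 10^-3 mol
From the 1:2 ratio, n(H3PO4) in the aliquot = 1/2 × 1.610 × 10^-3 = 8.052 × 10^-4 mol
[H3PO4]_dilute = 8.052 × 10^-4 / 0.02000 = 0.04026 mol/L
Dilution factor = 200.0 / 9.991 = 20.02
[H3PO4]_stock = 0.04026 × 20.02 = 0.8060 mol/L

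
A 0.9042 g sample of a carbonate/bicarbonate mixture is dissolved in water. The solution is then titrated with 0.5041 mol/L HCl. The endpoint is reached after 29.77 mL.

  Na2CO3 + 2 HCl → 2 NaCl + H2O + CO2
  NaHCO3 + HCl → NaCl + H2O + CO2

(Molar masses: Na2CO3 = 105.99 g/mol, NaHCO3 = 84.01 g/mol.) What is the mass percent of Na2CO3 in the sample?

n(HCl) = 0.02977 × 0.5041 = 0.01501 mol
Let x = n(Na2CO3), y = n(NaHCO3).
Titrant: 2x + 1y = 0.01501;  mass: 105.99x + 84.01y = 0.9042
Solving, x = 5.748 × 10^-3 mol, y = 3.511 × 10^-3 mol
mass of Na2CO3 = 5.748 × 10^-3 × 105.99 = 0.6092 g
% Na2CO3 = 0.6092 / 0.9042 × 100 = 67.38 %

67.38 %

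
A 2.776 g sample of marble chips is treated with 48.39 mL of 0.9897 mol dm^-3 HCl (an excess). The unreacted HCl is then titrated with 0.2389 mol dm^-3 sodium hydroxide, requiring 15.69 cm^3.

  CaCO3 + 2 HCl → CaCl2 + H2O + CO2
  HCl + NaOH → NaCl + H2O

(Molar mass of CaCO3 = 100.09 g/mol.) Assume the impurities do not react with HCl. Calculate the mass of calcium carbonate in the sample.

2.209 g

n(HCl) added = 0.04839 × 0.9897 = 0.04789 mol
n(NaOH) used in back-titration = 0.01569 × 0.2389 = 3.748 × 10^-3 mol
n(HCl) left over = 3.748 × 10^-3 mol (1:1 ratio)
n(HCl) consumed by analyte = 0.04789 − 3.748 × 10^-3 = 0.04414 mol
From the 1:2 ratio, n(CaCO3) = 1/2 × 0.04414 = 0.02207 mol
mass of CaCO3 = 0.02207 × 100.09 = 2.209 g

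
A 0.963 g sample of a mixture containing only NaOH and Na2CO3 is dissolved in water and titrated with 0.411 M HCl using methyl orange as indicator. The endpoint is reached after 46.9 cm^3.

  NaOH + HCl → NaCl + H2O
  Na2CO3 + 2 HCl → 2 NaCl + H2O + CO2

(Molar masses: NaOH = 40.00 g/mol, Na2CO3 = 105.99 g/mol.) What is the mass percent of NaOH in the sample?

18.7 %

n(HCl) = 0.0469 × 0.411 = 0.0193 mol
Let x = n(NaOH), y = n(Na2CO3).
Titrant: 1x + 2y = 0.0193;  mass: 40.00x + 105.99y = 0.963
Solving, x = 4.50 × 10^-3 mol, y = 7.39 × 10^-3 mol
mass of NaOH = 4.50 × 10^-3 × 40.00 = 0.180 g
% NaOH = 0.180 / 0.963 × 100 = 18.7 %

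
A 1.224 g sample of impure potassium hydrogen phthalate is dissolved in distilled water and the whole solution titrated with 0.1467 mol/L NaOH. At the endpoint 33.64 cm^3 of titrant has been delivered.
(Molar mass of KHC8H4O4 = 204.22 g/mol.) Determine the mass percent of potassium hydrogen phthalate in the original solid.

KHC8H4O4 + NaOH → KNaC8H4O4 + H2O
n(NaOH) = 0.03364 L × 0.1467 mol/L = 4.935 × 10^-3 mol
n(KHC8H4O4) = 4.935 × 10^-3 mol (1:1 ratio)
mass of KHC8H4O4 = 4.935 × 10^-3 × 204.22 g/mol = 1.008 g
% KHC8H4O4 = 1.008 / 1.224 × 100 = 82.34 %

82.34 %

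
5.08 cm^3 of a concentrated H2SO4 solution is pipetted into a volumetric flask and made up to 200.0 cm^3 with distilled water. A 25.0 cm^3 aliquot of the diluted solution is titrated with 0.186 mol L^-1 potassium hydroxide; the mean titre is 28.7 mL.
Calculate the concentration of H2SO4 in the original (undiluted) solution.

H2SO4 + 2 KOH → K2SO4 + 2 H2O
n(KOH) = 0.0287 × 0.186 = 5.34 × 10^-3 mol
From the 1:2 ratio, n(H2SO4) in the aliquot = 1/2 × 5.34 × 10^-3 = 2.67 × 10^-3 mol
[H2SO4]_dilute = 2.67 × 10^-3 / 0.0250 = 0.107 mol/L
Dilution factor = 200.0 / 5.08 = 39.37
[H2SO4]_stock = 0.107 × 39.37 = 4.20 mol/L

4.20 mol/L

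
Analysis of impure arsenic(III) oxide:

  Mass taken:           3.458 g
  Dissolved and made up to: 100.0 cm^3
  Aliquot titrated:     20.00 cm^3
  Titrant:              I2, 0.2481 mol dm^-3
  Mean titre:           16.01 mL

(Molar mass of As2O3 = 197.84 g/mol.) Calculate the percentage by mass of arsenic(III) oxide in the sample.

As2O3 + 2 I2 + 2 H2O → As2O5 + 4 HI
n(I2) per titration = 0.01601 × 0.2481 = 3.972 × 10^-3 mol
From the 1:2 ratio, n(As2O3) in each aliquot = 1/2 × 3.972 × 10^-3 = 1.986 × 10^-3 mol
n(As2O3) in the whole flask = 1.986 × 10^-3 × 100.0/20.00 = 9.930 × 10^-3 mol
mass of As2O3 = 9.930 × 10^-3 × 197.84 = 1.965 g
% As2O3 = 1.965 / 3.458 × 100 = 56.81 %

56.81 %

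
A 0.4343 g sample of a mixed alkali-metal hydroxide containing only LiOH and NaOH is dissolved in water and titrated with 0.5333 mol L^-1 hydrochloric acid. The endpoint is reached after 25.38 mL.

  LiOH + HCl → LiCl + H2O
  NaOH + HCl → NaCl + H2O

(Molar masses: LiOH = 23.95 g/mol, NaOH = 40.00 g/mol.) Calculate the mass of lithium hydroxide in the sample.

0.1598 g

n(HCl) = 0.02538 × 0.5333 = 0.01354 mol
Let x = n(LiOH), y = n(NaOH).
Titrant: 1x + 1y = 0.01354;  mass: 23.95x + 40.00y = 0.4343
Solving, x = 6.673 × 10^-3 mol, y = 6.862 × 10^-3 mol
mass of LiOH = 6.673 × 10^-3 × 23.95 = 0.1598 g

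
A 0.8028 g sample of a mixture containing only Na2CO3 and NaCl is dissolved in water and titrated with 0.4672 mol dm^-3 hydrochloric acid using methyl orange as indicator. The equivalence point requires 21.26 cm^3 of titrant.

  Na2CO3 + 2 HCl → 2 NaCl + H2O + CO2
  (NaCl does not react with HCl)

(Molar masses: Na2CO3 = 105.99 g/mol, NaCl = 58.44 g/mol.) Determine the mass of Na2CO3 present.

0.5264 g

n(HCl) = 0.02126 × 0.4672 = 9.933 × 10^-3 mol
Let x = n(Na2CO3), y = n(NaCl).
Titrant: 2x = 9.933 × 10^-3;  mass: 105.99x + 58.44y = 0.8028
Solving, x = 4.966 × 10^-3 mol, y = 4.730 × 10^-3 mol
mass of Na2CO3 = 4.966 × 10^-3 × 105.99 = 0.5264 g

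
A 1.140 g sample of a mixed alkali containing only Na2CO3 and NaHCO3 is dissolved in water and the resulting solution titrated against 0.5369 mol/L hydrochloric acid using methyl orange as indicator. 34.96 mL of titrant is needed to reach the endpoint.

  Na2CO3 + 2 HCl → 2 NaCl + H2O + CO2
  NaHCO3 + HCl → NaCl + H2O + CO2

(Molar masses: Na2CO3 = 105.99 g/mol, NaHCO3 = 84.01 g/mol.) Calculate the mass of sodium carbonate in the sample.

n(HCl) = 0.03496 × 0.5369 = 0.01877 mol
Let x = n(Na2CO3), y = n(NaHCO3).
Titrant: 2x + 1y = 0.01877;  mass: 105.99x + 84.01y = 1.140
Solving, x = 7.043 × 10^-3 mol, y = 4.684 × 10^-3 mol
mass of Na2CO3 = 7.043 × 10^-3 × 105.99 = 0.7465 g

0.7465 g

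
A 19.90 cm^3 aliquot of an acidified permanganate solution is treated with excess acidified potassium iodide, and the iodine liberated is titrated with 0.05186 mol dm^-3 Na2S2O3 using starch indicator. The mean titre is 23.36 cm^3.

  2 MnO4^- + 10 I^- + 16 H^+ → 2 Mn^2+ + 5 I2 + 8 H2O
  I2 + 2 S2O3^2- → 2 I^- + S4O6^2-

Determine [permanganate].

0.01218 mol/L

n(S2O3^2-) = 0.02336 × 0.05186 = 1.211 × 10^-3 mol
n(I2) = n(S2O3^2-)/2 = 6.057 × 10^-4 mol
From the 2:5 ratio, n(MnO4^-) in the aliquot = 2/5 × 6.057 × 10^-4 = 2.423 × 10^-4 mol
[MnO4^-] = 2.423 × 10^-4 / 0.01990 = 0.01218 mol/L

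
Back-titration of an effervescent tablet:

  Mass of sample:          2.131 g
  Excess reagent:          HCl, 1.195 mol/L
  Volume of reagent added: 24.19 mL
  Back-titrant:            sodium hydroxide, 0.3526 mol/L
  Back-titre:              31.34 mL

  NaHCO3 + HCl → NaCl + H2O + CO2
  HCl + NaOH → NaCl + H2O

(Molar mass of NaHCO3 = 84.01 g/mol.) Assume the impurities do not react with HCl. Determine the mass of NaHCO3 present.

1.500 g

n(HCl) added = 0.02419 × 1.195 = 0.02891 mol
n(NaOH) used in back-titration = 0.03134 × 0.3526 = 0.01105 mol
n(HCl) left over = 0.01105 mol (1:1 ratio)
n(HCl) consumed by analyte = 0.02891 − 0.01105 = 0.01786 mol
n(NaHCO3) = 0.01786 mol (1:1 ratio)
mass of NaHCO3 = 0.01786 × 84.01 = 1.500 g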